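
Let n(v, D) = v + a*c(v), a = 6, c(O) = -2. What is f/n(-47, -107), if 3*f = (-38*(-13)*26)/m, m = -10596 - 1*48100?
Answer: 3211/2597298 ≈ 0.0012363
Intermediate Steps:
n(v, D) = -12 + v (n(v, D) = v + 6*(-2) = v - 12 = -12 + v)
m = -58696 (m = -10596 - 48100 = -58696)
f = -3211/44022 (f = ((-38*(-13)*26)/(-58696))/3 = ((494*26)*(-1/58696))/3 = (12844*(-1/58696))/3 = (1/3)*(-3211/14674) = -3211/44022 ≈ -0.072941)
f/n(-47, -107) = -3211/(44022*(-12 - 47)) = -3211/44022/(-59) = -3211/44022*(-1/59) = 3211/2597298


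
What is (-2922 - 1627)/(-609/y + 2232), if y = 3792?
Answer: -5749936/2821045 ≈ -2.0382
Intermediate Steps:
(-2922 - 1627)/(-609/y + 2232) = (-2922 - 1627)/(-609/3792 + 2232) = -4549/(-609*1/3792 + 2232) = -4549/(-203/1264 + 2232) = -4549/2821045/1264 = -4549*1264/2821045 = -5749936/2821045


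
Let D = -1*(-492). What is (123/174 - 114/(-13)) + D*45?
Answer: 16700705/754 ≈ 22149.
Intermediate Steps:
D = 492
(123/174 - 114/(-13)) + D*45 = (123/174 - 114/(-13)) + 492*45 = (123*(1/174) - 114*(-1/13)) + 22140 = (41/58 + 114/13) + 22140 = 7145/754 + 22140 = 16700705/754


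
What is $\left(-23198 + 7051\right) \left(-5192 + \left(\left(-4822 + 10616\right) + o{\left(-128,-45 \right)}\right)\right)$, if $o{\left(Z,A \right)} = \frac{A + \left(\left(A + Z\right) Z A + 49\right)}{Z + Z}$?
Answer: $- \frac{4644636109}{64} \approx -7.2572 \cdot 10^{7}$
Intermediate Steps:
$o{\left(Z,A \right)} = \frac{49 + A + A Z \left(A + Z\right)}{2 Z}$ ($o{\left(Z,A \right)} = \frac{A + \left(Z \left(A + Z\right) A + 49\right)}{2 Z} = \left(A + \left(A Z \left(A + Z\right) + 49\right)\right) \frac{1}{2 Z} = \left(A + \left(49 + A Z \left(A + Z\right)\right)\right) \frac{1}{2 Z} = \left(49 + A + A Z \left(A + Z\right)\right) \frac{1}{2 Z} = \frac{49 + A + A Z \left(A + Z\right)}{2 Z}$)
$\left(-23198 + 7051\right) \left(-5192 + \left(\left(-4822 + 10616\right) + o{\left(-128,-45 \right)}\right)\right) = \left(-23198 + 7051\right) \left(-5192 + \left(\left(-4822 + 10616\right) + \frac{49 - 45 - - 5760 \left(-45 - 128\right)}{2 \left(-128\right)}\right)\right) = - 16147 \left(-5192 + \left(5794 + \frac{1}{2} \left(- \frac{1}{128}\right) \left(49 - 45 - \left(-5760\right) \left(-173\right)\right)\right)\right) = - 16147 \left(-5192 + \left(5794 + \frac{1}{2} \left(- \frac{1}{128}\right) \left(49 - 45 - 996480\right)\right)\right) = - 16147 \left(-5192 + \left(5794 + \frac{1}{2} \left(- \frac{1}{128}\right) \left(-996476\right)\right)\right) = - 16147 \left(-5192 + \left(5794 + \frac{249119}{64}\right)\right) = - 16147 \left(-5192 + \frac{619935}{64}\right) = \left(-16147\right) \frac{287647}{64} = - \frac{4644636109}{64}$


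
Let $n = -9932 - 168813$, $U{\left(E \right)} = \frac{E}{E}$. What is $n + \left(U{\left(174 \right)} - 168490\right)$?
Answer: $-347234$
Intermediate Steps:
$U{\left(E \right)} = 1$
$n = -178745$ ($n = -9932 - 168813 = -178745$)
$n + \left(U{\left(174 \right)} - 168490\right) = -178745 + \left(1 - 168490\right) = -178745 - 168489 = -347234$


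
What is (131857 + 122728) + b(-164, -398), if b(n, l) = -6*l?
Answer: 256973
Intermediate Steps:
(131857 + 122728) + b(-164, -398) = (131857 + 122728) - 6*(-398) = 254585 + 2388 = 256973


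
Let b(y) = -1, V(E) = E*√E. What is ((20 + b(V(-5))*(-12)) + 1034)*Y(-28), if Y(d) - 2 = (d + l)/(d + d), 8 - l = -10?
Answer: 32513/14 ≈ 2322.4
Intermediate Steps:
l = 18 (l = 8 - 1*(-10) = 8 + 10 = 18)
V(E) = E^(3/2)
Y(d) = 2 + (18 + d)/(2*d) (Y(d) = 2 + (d + 18)/(d + d) = 2 + (18 + d)/((2*d)) = 2 + (18 + d)*(1/(2*d)) = 2 + (18 + d)/(2*d))
((20 + b(V(-5))*(-12)) + 1034)*Y(-28) = ((20 - 1*(-12)) + 1034)*(5/2 + 9/(-28)) = ((20 + 12) + 1034)*(5/2 + 9*(-1/28)) = (32 + 1034)*(5/2 - 9/28) = 1066*(61/28) = 32513/14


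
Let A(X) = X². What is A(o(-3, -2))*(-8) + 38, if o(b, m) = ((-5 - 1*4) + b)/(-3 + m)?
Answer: -202/25 ≈ -8.0800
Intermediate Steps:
o(b, m) = (-9 + b)/(-3 + m) (o(b, m) = ((-5 - 4) + b)/(-3 + m) = (-9 + b)/(-3 + m))
A(o(-3, -2))*(-8) + 38 = ((-9 - 3)/(-3 - 2))²*(-8) + 38 = (-12/(-5))²*(-8) + 38 = (-⅕*(-12))²*(-8) + 38 = (12/5)²*(-8) + 38 = (144/25)*(-8) + 38 = -1152/25 + 38 = -202/25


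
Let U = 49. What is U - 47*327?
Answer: -15320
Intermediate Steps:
U - 47*327 = 49 - 47*327 = 49 - 15369 = -15320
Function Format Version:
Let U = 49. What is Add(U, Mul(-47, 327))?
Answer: -15320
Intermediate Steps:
Add(U, Mul(-47, 327)) = Add(49, Mul(-47, 327)) = Add(49, -15369) = -15320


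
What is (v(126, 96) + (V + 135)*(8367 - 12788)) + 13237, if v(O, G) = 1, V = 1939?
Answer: -9155916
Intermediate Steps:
(v(126, 96) + (V + 135)*(8367 - 12788)) + 13237 = (1 + (1939 + 135)*(8367 - 12788)) + 13237 = (1 + 2074*(-4421)) + 13237 = (1 - 9169154) + 13237 = -9169153 + 13237 = -9155916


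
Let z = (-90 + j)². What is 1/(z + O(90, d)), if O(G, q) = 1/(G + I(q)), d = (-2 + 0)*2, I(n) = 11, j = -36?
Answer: 101/1603477 ≈ 6.2988e-5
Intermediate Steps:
d = -4 (d = -2*2 = -4)
O(G, q) = 1/(11 + G) (O(G, q) = 1/(G + 11) = 1/(11 + G))
z = 15876 (z = (-90 - 36)² = (-126)² = 15876)
1/(z + O(90, d)) = 1/(15876 + 1/(11 + 90)) = 1/(15876 + 1/101) = 1/(1603477/101) = 101/1603477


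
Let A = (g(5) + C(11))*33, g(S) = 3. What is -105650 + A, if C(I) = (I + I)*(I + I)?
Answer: -89579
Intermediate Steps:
C(I) = 4*I**2 (C(I) = (2*I)*(2*I) = 4*I**2)
A = 16071 (A = (3 + 4*11**2)*33 = (3 + 4*121)*33 = (3 + 484)*33 = 487*33 = 16071)
-105650 + A = -105650 + 16071 = -89579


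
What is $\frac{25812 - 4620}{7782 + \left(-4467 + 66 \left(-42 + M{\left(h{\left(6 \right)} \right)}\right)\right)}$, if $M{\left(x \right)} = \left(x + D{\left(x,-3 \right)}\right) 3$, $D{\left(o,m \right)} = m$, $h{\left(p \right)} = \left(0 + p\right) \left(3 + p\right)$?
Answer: $\frac{7064}{3547} \approx 1.9915$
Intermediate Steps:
$h{\left(p \right)} = p \left(3 + p\right)$
$M{\left(x \right)} = -9 + 3 x$ ($M{\left(x \right)} = \left(x - 3\right) 3 = \left(-3 + x\right) 3 = -9 + 3 x$)
$\frac{25812 - 4620}{7782 + \left(-4467 + 66 \left(-42 + M{\left(h{\left(6 \right)} \right)}\right)\right)} = \frac{25812 - 4620}{7782 - \left(4467 - 66 \left(-42 - \left(9 - 3 \cdot 6 \left(3 + 6\right)\right)\right)\right)} = \frac{21192}{7782 - \left(4467 - 66 \left(-42 - \left(9 - 3 \cdot 6 \cdot 9\right)\right)\right)} = \frac{21192}{7782 - \left(4467 - 66 \left(-42 + \left(-9 + 3 \cdot 54\right)\right)\right)} = \frac{21192}{7782 - \left(4467 - 66 \left(-42 + \left(-9 + 162\right)\right)\right)} = \frac{21192}{7782 - \left(4467 - 66 \left(-42 + 153\right)\right)} = \frac{21192}{7782 + \left(-4467 + 66 \cdot 111\right)} = \frac{21192}{7782 + \left(-4467 + 7326\right)} = \frac{21192}{7782 + 2859} = \frac{21192}{10641} = 21192 \cdot \frac{1}{10641} = \frac{7064}{3547}$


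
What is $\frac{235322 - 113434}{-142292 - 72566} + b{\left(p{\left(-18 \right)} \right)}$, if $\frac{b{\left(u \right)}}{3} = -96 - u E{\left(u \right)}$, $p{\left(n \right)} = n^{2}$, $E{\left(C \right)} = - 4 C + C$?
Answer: $\frac{101466199840}{107429} \approx 9.445 \cdot 10^{5}$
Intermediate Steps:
$E{\left(C \right)} = - 3 C$
$b{\left(u \right)} = -288 + 9 u^{2}$ ($b{\left(u \right)} = 3 \left(-96 - u \left(- 3 u\right)\right) = 3 \left(-96 - - 3 u^{2}\right) = 3 \left(-96 + 3 u^{2}\right) = -288 + 9 u^{2}$)
$\frac{235322 - 113434}{-142292 - 72566} + b{\left(p{\left(-18 \right)} \right)} = \frac{235322 - 113434}{-142292 - 72566} - \left(288 - 9 \left(\left(-18\right)^{2}\right)^{2}\right) = \frac{121888}{-214858} - \left(288 - 9 \cdot 324^{2}\right) = 121888 \left(- \frac{1}{214858}\right) + \left(-288 + 9 \cdot 104976\right) = - \frac{60944}{107429} + \left(-288 + 944784\right) = - \frac{60944}{107429} + 944496 = \frac{101466199840}{107429}$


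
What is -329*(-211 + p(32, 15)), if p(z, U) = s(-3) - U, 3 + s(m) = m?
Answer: 76328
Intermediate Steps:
s(m) = -3 + m
p(z, U) = -6 - U (p(z, U) = (-3 - 3) - U = -6 - U)
-329*(-211 + p(32, 15)) = -329*(-211 + (-6 - 1*15)) = -329*(-211 + (-6 - 15)) = -329*(-211 - 21) = -329*(-232) = 76328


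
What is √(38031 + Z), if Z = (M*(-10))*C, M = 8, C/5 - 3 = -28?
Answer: √48031 ≈ 219.16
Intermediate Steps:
C = -125 (C = 15 + 5*(-28) = 15 - 140 = -125)
Z = 10000 (Z = (8*(-10))*(-125) = -80*(-125) = 10000)
√(38031 + Z) = √(38031 + 10000) = √48031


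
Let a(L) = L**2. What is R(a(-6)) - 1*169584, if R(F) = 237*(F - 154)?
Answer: -197550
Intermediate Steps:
R(F) = -36498 + 237*F (R(F) = 237*(-154 + F) = -36498 + 237*F)
R(a(-6)) - 1*169584 = (-36498 + 237*(-6)**2) - 1*169584 = (-36498 + 237*36) - 169584 = (-36498 + 8532) - 169584 = -27966 - 169584 = -197550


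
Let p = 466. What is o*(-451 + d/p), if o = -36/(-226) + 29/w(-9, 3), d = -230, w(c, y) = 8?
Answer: -179941179/105316 ≈ -1708.6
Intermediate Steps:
o = 3421/904 (o = -36/(-226) + 29/8 = -36*(-1/226) + 29*(1/8) = 18/113 + 29/8 = 3421/904 ≈ 3.7843)
o*(-451 + d/p) = 3421*(-451 - 230/466)/904 = 3421*(-451 - 230*1/466)/904 = 3421*(-451 - 115/233)/904 = (3421/904)*(-105198/233) = -179941179/105316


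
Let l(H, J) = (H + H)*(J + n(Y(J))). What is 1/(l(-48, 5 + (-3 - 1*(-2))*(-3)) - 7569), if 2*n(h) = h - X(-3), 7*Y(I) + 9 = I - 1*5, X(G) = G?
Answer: -7/59079 ≈ -0.00011849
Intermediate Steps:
Y(I) = -2 + I/7 (Y(I) = -9/7 + (I - 1*5)/7 = -9/7 + (I - 5)/7 = -9/7 + (-5 + I)/7 = -9/7 + (-5/7 + I/7) = -2 + I/7)
n(h) = 3/2 + h/2 (n(h) = (h - 1*(-3))/2 = (h + 3)/2 = (3 + h)/2 = 3/2 + h/2)
l(H, J) = 2*H*(½ + 15*J/14) (l(H, J) = (H + H)*(J + (3/2 + (-2 + J/7)/2)) = (2*H)*(J + (3/2 + (-1 + J/14))) = (2*H)*(J + (½ + J/14)) = (2*H)*(½ + 15*J/14) = 2*H*(½ + 15*J/14))
1/(l(-48, 5 + (-3 - 1*(-2))*(-3)) - 7569) = 1/((⅐)*(-48)*(7 + 15*(5 + (-3 - 1*(-2))*(-3))) - 7569) = 1/((⅐)*(-48)*(7 + 15*(5 + (-3 + 2)*(-3))) - 7569) = 1/((⅐)*(-48)*(7 + 15*(5 - 1*(-3))) - 7569) = 1/((⅐)*(-48)*(7 + 15*(5 + 3)) - 7569) = 1/((⅐)*(-48)*(7 + 15*8) - 7569) = 1/((⅐)*(-48)*(7 + 120) - 7569) = 1/((⅐)*(-48)*127 - 7569) = 1/(-6096/7 - 7569) = 1/(-59079/7) = -7/59079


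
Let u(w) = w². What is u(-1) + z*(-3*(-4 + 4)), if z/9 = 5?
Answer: 1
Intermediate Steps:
z = 45 (z = 9*5 = 45)
u(-1) + z*(-3*(-4 + 4)) = (-1)² + 45*(-3*(-4 + 4)) = 1 + 45*(-3*0) = 1 + 45*0 = 1 + 0 = 1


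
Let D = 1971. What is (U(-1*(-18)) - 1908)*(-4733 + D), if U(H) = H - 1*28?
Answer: 5297516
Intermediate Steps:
U(H) = -28 + H (U(H) = H - 28 = -28 + H)
(U(-1*(-18)) - 1908)*(-4733 + D) = ((-28 - 1*(-18)) - 1908)*(-4733 + 1971) = ((-28 + 18) - 1908)*(-2762) = (-10 - 1908)*(-2762) = -1918*(-2762) = 5297516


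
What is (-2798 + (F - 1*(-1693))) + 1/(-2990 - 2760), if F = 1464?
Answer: 2064249/5750 ≈ 359.00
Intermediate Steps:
(-2798 + (F - 1*(-1693))) + 1/(-2990 - 2760) = (-2798 + (1464 - 1*(-1693))) + 1/(-2990 - 2760) = (-2798 + (1464 + 1693)) + 1/(-5750) = (-2798 + 3157) - 1/5750 = 359 - 1/5750 = 2064249/5750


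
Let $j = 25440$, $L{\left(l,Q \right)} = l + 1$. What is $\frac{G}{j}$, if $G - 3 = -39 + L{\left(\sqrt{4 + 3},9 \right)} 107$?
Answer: $\frac{71}{25440} + \frac{107 \sqrt{7}}{25440} \approx 0.013919$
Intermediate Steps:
$L{\left(l,Q \right)} = 1 + l$
$G = 71 + 107 \sqrt{7}$ ($G = 3 - \left(39 - \left(1 + \sqrt{4 + 3}\right) 107\right) = 3 - \left(39 - \left(1 + \sqrt{7}\right) 107\right) = 3 - \left(-68 - 107 \sqrt{7}\right) = 3 + \left(68 + 107 \sqrt{7}\right) = 71 + 107 \sqrt{7} \approx 354.1$)
$\frac{G}{j} = \frac{71 + 107 \sqrt{7}}{25440} = \left(71 + 107 \sqrt{7}\right) \frac{1}{25440} = \frac{71}{25440} + \frac{107 \sqrt{7}}{25440}$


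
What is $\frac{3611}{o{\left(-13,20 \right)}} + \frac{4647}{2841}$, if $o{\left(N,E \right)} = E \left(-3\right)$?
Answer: $- \frac{3326677}{56820} \approx -58.548$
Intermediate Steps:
$o{\left(N,E \right)} = - 3 E$
$\frac{3611}{o{\left(-13,20 \right)}} + \frac{4647}{2841} = \frac{3611}{\left(-3\right) 20} + \frac{4647}{2841} = \frac{3611}{-60} + 4647 \cdot \frac{1}{2841} = 3611 \left(- \frac{1}{60}\right) + \frac{1549}{947} = - \frac{3611}{60} + \frac{1549}{947} = - \frac{3326677}{56820}$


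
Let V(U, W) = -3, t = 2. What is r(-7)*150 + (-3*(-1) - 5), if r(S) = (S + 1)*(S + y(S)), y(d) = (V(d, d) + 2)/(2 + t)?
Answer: 6523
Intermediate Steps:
y(d) = -¼ (y(d) = (-3 + 2)/(2 + 2) = -1/4 = -1*¼ = -¼)
r(S) = (1 + S)*(-¼ + S) (r(S) = (S + 1)*(S - ¼) = (1 + S)*(-¼ + S))
r(-7)*150 + (-3*(-1) - 5) = (-¼ + (-7)² + (¾)*(-7))*150 + (-3*(-1) - 5) = (-¼ + 49 - 21/4)*150 + (3 - 5) = (87/2)*150 - 2 = 6525 - 2 = 6523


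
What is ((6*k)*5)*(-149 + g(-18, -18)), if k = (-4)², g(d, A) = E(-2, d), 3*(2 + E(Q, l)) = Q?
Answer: -72800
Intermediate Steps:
E(Q, l) = -2 + Q/3
g(d, A) = -8/3 (g(d, A) = -2 + (⅓)*(-2) = -2 - ⅔ = -8/3)
k = 16
((6*k)*5)*(-149 + g(-18, -18)) = ((6*16)*5)*(-149 - 8/3) = (96*5)*(-455/3) = 480*(-455/3) = -72800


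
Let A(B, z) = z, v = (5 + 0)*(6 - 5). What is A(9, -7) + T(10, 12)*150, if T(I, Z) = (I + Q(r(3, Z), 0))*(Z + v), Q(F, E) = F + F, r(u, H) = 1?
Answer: 30593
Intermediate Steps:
v = 5 (v = 5*1 = 5)
Q(F, E) = 2*F
T(I, Z) = (2 + I)*(5 + Z) (T(I, Z) = (I + 2*1)*(Z + 5) = (I + 2)*(5 + Z) = (2 + I)*(5 + Z))
A(9, -7) + T(10, 12)*150 = -7 + (10 + 2*12 + 5*10 + 10*12)*150 = -7 + (10 + 24 + 50 + 120)*150 = -7 + 204*150 = -7 + 30600 = 30593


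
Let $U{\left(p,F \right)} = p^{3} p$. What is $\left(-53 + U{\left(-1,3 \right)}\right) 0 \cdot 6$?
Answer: $0$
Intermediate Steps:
$U{\left(p,F \right)} = p^{4}$
$\left(-53 + U{\left(-1,3 \right)}\right) 0 \cdot 6 = \left(-53 + \left(-1\right)^{4}\right) 0 \cdot 6 = \left(-53 + 1\right) 0 = \left(-52\right) 0 = 0$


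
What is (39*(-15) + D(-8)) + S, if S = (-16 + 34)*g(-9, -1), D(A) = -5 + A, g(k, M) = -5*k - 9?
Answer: 50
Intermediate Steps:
g(k, M) = -9 - 5*k
S = 648 (S = (-16 + 34)*(-9 - 5*(-9)) = 18*(-9 + 45) = 18*36 = 648)
(39*(-15) + D(-8)) + S = (39*(-15) + (-5 - 8)) + 648 = (-585 - 13) + 648 = -598 + 648 = 50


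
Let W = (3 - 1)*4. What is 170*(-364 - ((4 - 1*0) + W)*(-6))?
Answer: -49640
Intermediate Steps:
W = 8 (W = 2*4 = 8)
170*(-364 - ((4 - 1*0) + W)*(-6)) = 170*(-364 - ((4 - 1*0) + 8)*(-6)) = 170*(-364 - ((4 + 0) + 8)*(-6)) = 170*(-364 - (4 + 8)*(-6)) = 170*(-364 - 12*(-6)) = 170*(-364 - 1*(-72)) = 170*(-364 + 72) = 170*(-292) = -49640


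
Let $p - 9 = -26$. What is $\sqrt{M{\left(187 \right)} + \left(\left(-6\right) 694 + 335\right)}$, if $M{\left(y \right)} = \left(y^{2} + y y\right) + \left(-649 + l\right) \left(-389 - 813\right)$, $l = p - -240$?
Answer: $\sqrt{578161} \approx 760.37$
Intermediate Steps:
$p = -17$ ($p = 9 - 26 = -17$)
$l = 223$ ($l = -17 - -240 = -17 + 240 = 223$)
$M{\left(y \right)} = 512052 + 2 y^{2}$ ($M{\left(y \right)} = \left(y^{2} + y y\right) + \left(-649 + 223\right) \left(-389 - 813\right) = \left(y^{2} + y^{2}\right) - -512052 = 2 y^{2} + 512052 = 512052 + 2 y^{2}$)
$\sqrt{M{\left(187 \right)} + \left(\left(-6\right) 694 + 335\right)} = \sqrt{\left(512052 + 2 \cdot 187^{2}\right) + \left(\left(-6\right) 694 + 335\right)} = \sqrt{\left(512052 + 2 \cdot 34969\right) + \left(-4164 + 335\right)} = \sqrt{\left(512052 + 69938\right) - 3829} = \sqrt{581990 - 3829} = \sqrt{578161}$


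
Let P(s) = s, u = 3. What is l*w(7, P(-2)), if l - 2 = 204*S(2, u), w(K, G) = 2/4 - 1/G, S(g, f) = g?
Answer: 410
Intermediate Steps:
w(K, G) = ½ - 1/G (w(K, G) = 2*(¼) - 1/G = ½ - 1/G)
l = 410 (l = 2 + 204*2 = 2 + 408 = 410)
l*w(7, P(-2)) = 410*((½)*(-2 - 2)/(-2)) = 410*((½)*(-½)*(-4)) = 410*1 = 410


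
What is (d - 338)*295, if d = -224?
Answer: -165790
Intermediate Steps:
(d - 338)*295 = (-224 - 338)*295 = -562*295 = -165790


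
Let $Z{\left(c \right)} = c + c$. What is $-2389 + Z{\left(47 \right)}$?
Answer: $-2295$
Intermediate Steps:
$Z{\left(c \right)} = 2 c$
$-2389 + Z{\left(47 \right)} = -2389 + 2 \cdot 47 = -2389 + 94 = -2295$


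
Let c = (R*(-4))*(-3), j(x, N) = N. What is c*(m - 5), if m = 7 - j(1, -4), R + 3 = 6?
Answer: 216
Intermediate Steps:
R = 3 (R = -3 + 6 = 3)
c = 36 (c = (3*(-4))*(-3) = -12*(-3) = 36)
m = 11 (m = 7 - 1*(-4) = 7 + 4 = 11)
c*(m - 5) = 36*(11 - 5) = 36*6 = 216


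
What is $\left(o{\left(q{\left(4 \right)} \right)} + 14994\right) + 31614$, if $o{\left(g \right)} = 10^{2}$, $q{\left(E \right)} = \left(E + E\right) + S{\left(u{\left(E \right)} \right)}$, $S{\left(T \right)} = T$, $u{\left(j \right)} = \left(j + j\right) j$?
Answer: $46708$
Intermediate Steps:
$u{\left(j \right)} = 2 j^{2}$ ($u{\left(j \right)} = 2 j j = 2 j^{2}$)
$q{\left(E \right)} = 2 E + 2 E^{2}$ ($q{\left(E \right)} = \left(E + E\right) + 2 E^{2} = 2 E + 2 E^{2}$)
$o{\left(g \right)} = 100$
$\left(o{\left(q{\left(4 \right)} \right)} + 14994\right) + 31614 = \left(100 + 14994\right) + 31614 = 15094 + 31614 = 46708$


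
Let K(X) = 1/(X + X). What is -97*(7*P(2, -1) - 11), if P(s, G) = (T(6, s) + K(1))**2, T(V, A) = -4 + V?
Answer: -12707/4 ≈ -3176.8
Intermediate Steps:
K(X) = 1/(2*X)
P(s, G) = 25/4 (P(s, G) = ((-4 + 6) + (1/2)/1)**2 = (2 + (1/2)*1)**2 = (2 + 1/2)**2 = (5/2)**2 = 25/4)
-97*(7*P(2, -1) - 11) = -97*(7*(25/4) - 11) = -97*(175/4 - 11) = -97*131/4 = -12707/4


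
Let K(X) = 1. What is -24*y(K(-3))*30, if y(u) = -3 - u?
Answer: 2880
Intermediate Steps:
-24*y(K(-3))*30 = -24*(-3 - 1*1)*30 = -24*(-3 - 1)*30 = -24*(-4)*30 = 96*30 = 2880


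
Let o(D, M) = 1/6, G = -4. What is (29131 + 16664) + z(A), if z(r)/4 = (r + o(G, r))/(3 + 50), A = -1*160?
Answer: 7279487/159 ≈ 45783.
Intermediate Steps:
o(D, M) = ⅙
A = -160
z(r) = 2/159 + 4*r/53 (z(r) = 4*((r + ⅙)/(3 + 50)) = 4*((⅙ + r)/53) = 4*((⅙ + r)*(1/53)) = 4*(1/318 + r/53) = 2/159 + 4*r/53)
(29131 + 16664) + z(A) = (29131 + 16664) + (2/159 + (4/53)*(-160)) = 45795 + (2/159 - 640/53) = 45795 - 1918/159 = 7279487/159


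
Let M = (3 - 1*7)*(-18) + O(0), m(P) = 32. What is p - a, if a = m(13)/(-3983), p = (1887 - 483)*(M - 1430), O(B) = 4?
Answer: -7571746696/3983 ≈ -1.9010e+6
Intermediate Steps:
M = 76 (M = (3 - 1*7)*(-18) + 4 = (3 - 7)*(-18) + 4 = -4*(-18) + 4 = 72 + 4 = 76)
p = -1901016 (p = (1887 - 483)*(76 - 1430) = 1404*(-1354) = -1901016)
a = -32/3983 (a = 32/(-3983) = 32*(-1/3983) = -32/3983 ≈ -0.0080341)
p - a = -1901016 - 1*(-32/3983) = -1901016 + 32/3983 = -7571746696/3983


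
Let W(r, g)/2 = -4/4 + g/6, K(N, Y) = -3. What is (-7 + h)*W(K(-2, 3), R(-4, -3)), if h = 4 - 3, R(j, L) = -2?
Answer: 16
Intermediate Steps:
h = 1
W(r, g) = -2 + g/3 (W(r, g) = 2*(-4/4 + g/6) = 2*(-4*¼ + g*(⅙)) = 2*(-1 + g/6) = -2 + g/3)
(-7 + h)*W(K(-2, 3), R(-4, -3)) = (-7 + 1)*(-2 + (⅓)*(-2)) = -6*(-2 - ⅔) = -6*(-8/3) = 16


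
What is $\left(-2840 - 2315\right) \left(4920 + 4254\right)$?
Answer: $-47291970$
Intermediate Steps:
$\left(-2840 - 2315\right) \left(4920 + 4254\right) = \left(-5155\right) 9174 = -47291970$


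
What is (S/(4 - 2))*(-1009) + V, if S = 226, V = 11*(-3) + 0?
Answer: -114050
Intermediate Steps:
V = -33 (V = -33 + 0 = -33)
(S/(4 - 2))*(-1009) + V = (226/(4 - 2))*(-1009) - 33 = (226/2)*(-1009) - 33 = ((½)*226)*(-1009) - 33 = 113*(-1009) - 33 = -114017 - 33 = -114050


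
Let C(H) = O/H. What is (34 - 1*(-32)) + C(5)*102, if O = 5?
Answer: 168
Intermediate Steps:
C(H) = 5/H
(34 - 1*(-32)) + C(5)*102 = (34 - 1*(-32)) + (5/5)*102 = (34 + 32) + (5*(⅕))*102 = 66 + 1*102 = 66 + 102 = 168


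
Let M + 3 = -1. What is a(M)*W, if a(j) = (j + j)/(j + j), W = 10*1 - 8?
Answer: 2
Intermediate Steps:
M = -4 (M = -3 - 1 = -4)
W = 2 (W = 10 - 8 = 2)
a(j) = 1 (a(j) = (2*j)/((2*j)) = (2*j)*(1/(2*j)) = 1)
a(M)*W = 1*2 = 2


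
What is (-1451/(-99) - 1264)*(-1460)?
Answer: 180580100/99 ≈ 1.8240e+6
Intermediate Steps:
(-1451/(-99) - 1264)*(-1460) = (-1451*(-1/99) - 1264)*(-1460) = (1451/99 - 1264)*(-1460) = -123685/99*(-1460) = 180580100/99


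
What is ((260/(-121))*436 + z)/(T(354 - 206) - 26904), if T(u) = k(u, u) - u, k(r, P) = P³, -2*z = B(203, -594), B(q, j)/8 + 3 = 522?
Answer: -91139/97245885 ≈ -0.00093720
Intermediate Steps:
B(q, j) = 4152 (B(q, j) = -24 + 8*522 = -24 + 4176 = 4152)
z = -2076 (z = -½*4152 = -2076)
T(u) = u³ - u
((260/(-121))*436 + z)/(T(354 - 206) - 26904) = ((260/(-121))*436 - 2076)/(((354 - 206)³ - (354 - 206)) - 26904) = ((260*(-1/121))*436 - 2076)/((148³ - 1*148) - 26904) = (-260/121*436 - 2076)/((3241792 - 148) - 26904) = (-113360/121 - 2076)/(3241644 - 26904) = -364556/121/3214740 = -364556/121*1/3214740 = -91139/97245885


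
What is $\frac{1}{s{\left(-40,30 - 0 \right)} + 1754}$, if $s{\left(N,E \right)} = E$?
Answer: $\frac{1}{1784} \approx 0.00056054$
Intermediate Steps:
$\frac{1}{s{\left(-40,30 - 0 \right)} + 1754} = \frac{1}{\left(30 - 0\right) + 1754} = \frac{1}{\left(30 + 0\right) + 1754} = \frac{1}{30 + 1754} = \frac{1}{1784}$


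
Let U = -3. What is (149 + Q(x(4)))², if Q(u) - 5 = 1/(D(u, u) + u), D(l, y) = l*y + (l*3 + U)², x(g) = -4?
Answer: 1332177001/56169 ≈ 23717.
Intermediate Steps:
D(l, y) = (-3 + 3*l)² + l*y (D(l, y) = l*y + (l*3 - 3)² = l*y + (3*l - 3)² = l*y + (-3 + 3*l)² = (-3 + 3*l)² + l*y)
Q(u) = 5 + 1/(u + u² + 9*(-1 + u)²) (Q(u) = 5 + 1/((9*(-1 + u)² + u*u) + u) = 5 + 1/((9*(-1 + u)² + u²) + u) = 5 + 1/((u² + 9*(-1 + u)²) + u) = 5 + 1/(u + u² + 9*(-1 + u)²))
(149 + Q(x(4)))² = (149 + (46 - 85*(-4) + 50*(-4)²)/(9 - 17*(-4) + 10*(-4)²))² = (149 + (46 + 340 + 50*16)/(9 + 68 + 10*16))² = (149 + (46 + 340 + 800)/(9 + 68 + 160))² = (149 + 1186/237)² = (36499/237)² = 1332177001/56169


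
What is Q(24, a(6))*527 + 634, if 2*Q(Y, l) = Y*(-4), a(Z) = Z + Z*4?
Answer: -24662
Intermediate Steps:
a(Z) = 5*Z (a(Z) = Z + 4*Z = 5*Z)
Q(Y, l) = -2*Y (Q(Y, l) = (Y*(-4))/2 = (-4*Y)/2 = -2*Y)
Q(24, a(6))*527 + 634 = -2*24*527 + 634 = -48*527 + 634 = -25296 + 634 = -24662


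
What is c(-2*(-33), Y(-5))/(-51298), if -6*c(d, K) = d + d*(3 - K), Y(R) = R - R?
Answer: 22/25649 ≈ 0.00085773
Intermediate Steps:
Y(R) = 0
c(d, K) = -d/6 - d*(3 - K)/6 (c(d, K) = -(d + d*(3 - K))/6 = -d/6 - d*(3 - K)/6)
c(-2*(-33), Y(-5))/(-51298) = ((-2*(-33))*(-4 + 0)/6)/(-51298) = ((⅙)*66*(-4))*(-1/51298) = -44*(-1/51298) = 22/25649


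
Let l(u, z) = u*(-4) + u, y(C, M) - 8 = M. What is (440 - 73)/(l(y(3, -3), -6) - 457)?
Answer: -367/472 ≈ -0.77754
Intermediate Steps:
y(C, M) = 8 + M
l(u, z) = -3*u (l(u, z) = -4*u + u = -3*u)
(440 - 73)/(l(y(3, -3), -6) - 457) = (440 - 73)/(-3*(8 - 3) - 457) = 367/(-3*5 - 457) = 367/(-15 - 457) = 367/(-472) = 367*(-1/472) = -367/472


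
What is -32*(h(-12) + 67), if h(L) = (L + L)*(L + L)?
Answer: -20576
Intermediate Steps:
h(L) = 4*L² (h(L) = (2*L)*(2*L) = 4*L²)
-32*(h(-12) + 67) = -32*(4*(-12)² + 67) = -32*(4*144 + 67) = -32*(576 + 67) = -32*643 = -20576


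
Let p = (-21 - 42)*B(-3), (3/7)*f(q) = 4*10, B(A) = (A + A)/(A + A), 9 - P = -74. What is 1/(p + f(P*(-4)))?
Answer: 3/91 ≈ 0.032967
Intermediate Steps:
P = 83 (P = 9 - 1*(-74) = 9 + 74 = 83)
B(A) = 1 (B(A) = (2*A)/((2*A)) = (2*A)*(1/(2*A)) = 1)
f(q) = 280/3 (f(q) = 7*(4*10)/3 = (7/3)*40 = 280/3)
p = -63 (p = (-21 - 42)*1 = -63*1 = -63)
1/(p + f(P*(-4))) = 1/(-63 + 280/3) = 1/(91/3) = 3/91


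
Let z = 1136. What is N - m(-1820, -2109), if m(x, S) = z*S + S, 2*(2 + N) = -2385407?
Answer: 2410455/2 ≈ 1.2052e+6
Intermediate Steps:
N = -2385411/2 (N = -2 + (1/2)*(-2385407) = -2 - 2385407/2 = -2385411/2 ≈ -1.1927e+6)
m(x, S) = 1137*S (m(x, S) = 1136*S + S = 1137*S)
N - m(-1820, -2109) = -2385411/2 - 1137*(-2109) = -2385411/2 - 1*(-2397933) = -2385411/2 + 2397933 = 2410455/2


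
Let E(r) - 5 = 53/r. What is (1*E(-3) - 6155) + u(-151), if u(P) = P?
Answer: -18956/3 ≈ -6318.7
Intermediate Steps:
E(r) = 5 + 53/r
(1*E(-3) - 6155) + u(-151) = (1*(5 + 53/(-3)) - 6155) - 151 = (1*(5 + 53*(-⅓)) - 6155) - 151 = (1*(5 - 53/3) - 6155) - 151 = (1*(-38/3) - 6155) - 151 = (-38/3 - 6155) - 151 = -18503/3 - 151 = -18956/3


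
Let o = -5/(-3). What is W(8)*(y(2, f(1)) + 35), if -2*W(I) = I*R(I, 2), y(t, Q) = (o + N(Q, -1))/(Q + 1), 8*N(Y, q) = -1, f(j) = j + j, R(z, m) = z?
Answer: -10228/9 ≈ -1136.4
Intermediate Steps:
f(j) = 2*j
o = 5/3 (o = -5*(-⅓) = 5/3 ≈ 1.6667)
N(Y, q) = -⅛ (N(Y, q) = (⅛)*(-1) = -⅛)
y(t, Q) = 37/(24*(1 + Q)) (y(t, Q) = (5/3 - ⅛)/(Q + 1) = 37/(24*(1 + Q)))
W(I) = -I²/2 (W(I) = -I*I/2 = -I²/2)
W(8)*(y(2, f(1)) + 35) = (-½*8²)*(37/(24*(1 + 2*1)) + 35) = (-½*64)*(37/(24*(1 + 2)) + 35) = -32*((37/24)/3 + 35) = -32*((37/24)*(⅓) + 35) = -32*(37/72 + 35) = -32*2557/72 = -10228/9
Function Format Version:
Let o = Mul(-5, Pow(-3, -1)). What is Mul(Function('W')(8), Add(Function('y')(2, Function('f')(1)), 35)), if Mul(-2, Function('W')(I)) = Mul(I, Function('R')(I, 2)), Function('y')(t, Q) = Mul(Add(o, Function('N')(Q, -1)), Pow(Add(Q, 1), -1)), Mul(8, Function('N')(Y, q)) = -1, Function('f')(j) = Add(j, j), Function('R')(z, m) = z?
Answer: Rational(-10228, 9) ≈ -1136.4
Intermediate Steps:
Function('f')(j) = Mul(2, j)
o = Rational(5, 3) (o = Mul(-5, Rational(-1, 3)) = Rational(5, 3) ≈ 1.6667)
Function('N')(Y, q) = Rational(-1, 8) (Function('N')(Y, q) = Mul(Rational(1, 8), -1) = Rational(-1, 8))
Function('y')(t, Q) = Mul(Rational(37, 24), Pow(Add(1, Q), -1)) (Function('y')(t, Q) = Mul(Add(Rational(5, 3), Rational(-1, 8)), Pow(Add(Q, 1), -1)) = Mul(Rational(37, 24), Pow(Add(1, Q), -1)))
Function('W')(I) = Mul(Rational(-1, 2), Pow(I, 2)) (Function('W')(I) = Mul(Rational(-1, 2), Mul(I, I)) = Mul(Rational(-1, 2), Pow(I, 2)))
Mul(Function('W')(8), Add(Function('y')(2, Function('f')(1)), 35)) = Mul(Mul(Rational(-1, 2), Pow(8, 2)), Add(Mul(Rational(37, 24), Pow(Add(1, Mul(2, 1)), -1)), 35)) = Mul(Mul(Rational(-1, 2), 64), Add(Mul(Rational(37, 24), Pow(Add(1, 2), -1)), 35)) = Mul(-32, Add(Mul(Rational(37, 24), Pow(3, -1)), 35)) = Mul(-32, Add(Mul(Rational(37, 24), Rational(1, 3)), 35)) = Mul(-32, Add(Rational(37, 72), 35)) = Mul(-32, Rational(2557, 72)) = Rational(-10228, 9)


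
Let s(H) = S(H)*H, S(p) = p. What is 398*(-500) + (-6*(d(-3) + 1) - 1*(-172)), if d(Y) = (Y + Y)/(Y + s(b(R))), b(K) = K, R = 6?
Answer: -2187162/11 ≈ -1.9883e+5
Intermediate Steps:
s(H) = H² (s(H) = H*H = H²)
d(Y) = 2*Y/(36 + Y) (d(Y) = (Y + Y)/(Y + 6²) = (2*Y)/(Y + 36) = (2*Y)/(36 + Y) = 2*Y/(36 + Y))
398*(-500) + (-6*(d(-3) + 1) - 1*(-172)) = 398*(-500) + (-6*(2*(-3)/(36 - 3) + 1) - 1*(-172)) = -199000 + (-6*(2*(-3)/33 + 1) + 172) = -199000 + (-6*(2*(-3)*(1/33) + 1) + 172) = -199000 + (-6*(-2/11 + 1) + 172) = -199000 + (-6*9/11 + 172) = -199000 + (-54/11 + 172) = -199000 + 1838/11 = -2187162/11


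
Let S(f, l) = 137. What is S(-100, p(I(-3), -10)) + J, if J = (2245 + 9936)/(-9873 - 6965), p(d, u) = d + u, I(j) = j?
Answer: 2294625/16838 ≈ 136.28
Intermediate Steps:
J = -12181/16838 (J = 12181/(-16838) = 12181*(-1/16838) = -12181/16838 ≈ -0.72342)
S(-100, p(I(-3), -10)) + J = 137 - 12181/16838 = 2294625/16838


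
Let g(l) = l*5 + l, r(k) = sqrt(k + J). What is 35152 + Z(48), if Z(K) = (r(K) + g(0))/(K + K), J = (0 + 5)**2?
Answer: 35152 + sqrt(73)/96 ≈ 35152.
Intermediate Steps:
J = 25 (J = 5**2 = 25)
r(k) = sqrt(25 + k) (r(k) = sqrt(k + 25) = sqrt(25 + k))
g(l) = 6*l (g(l) = 5*l + l = 6*l)
Z(K) = sqrt(25 + K)/(2*K) (Z(K) = (sqrt(25 + K) + 6*0)/(K + K) = (sqrt(25 + K) + 0)/((2*K)) = sqrt(25 + K)*(1/(2*K)) = sqrt(25 + K)/(2*K))
35152 + Z(48) = 35152 + (1/2)*sqrt(25 + 48)/48 = 35152 + (1/2)*(1/48)*sqrt(73) = 35152 + sqrt(73)/96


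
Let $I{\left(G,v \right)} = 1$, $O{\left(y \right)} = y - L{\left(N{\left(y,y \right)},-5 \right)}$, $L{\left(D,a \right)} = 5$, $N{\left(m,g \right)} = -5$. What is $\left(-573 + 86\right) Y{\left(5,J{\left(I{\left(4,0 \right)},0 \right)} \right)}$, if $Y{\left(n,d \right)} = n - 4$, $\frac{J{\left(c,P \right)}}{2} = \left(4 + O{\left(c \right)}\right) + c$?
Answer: $-487$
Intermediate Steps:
$O{\left(y \right)} = -5 + y$ ($O{\left(y \right)} = y - 5 = -5 + y$)
$J{\left(c,P \right)} = -2 + 4 c$ ($J{\left(c,P \right)} = 2 \left(\left(4 + \left(-5 + c\right)\right) + c\right) = 2 \left(\left(-1 + c\right) + c\right) = 2 \left(-1 + 2 c\right) = -2 + 4 c$)
$Y{\left(n,d \right)} = -4 + n$
$\left(-573 + 86\right) Y{\left(5,J{\left(I{\left(4,0 \right)},0 \right)} \right)} = \left(-573 + 86\right) \left(-4 + 5\right) = \left(-487\right) 1 = -487$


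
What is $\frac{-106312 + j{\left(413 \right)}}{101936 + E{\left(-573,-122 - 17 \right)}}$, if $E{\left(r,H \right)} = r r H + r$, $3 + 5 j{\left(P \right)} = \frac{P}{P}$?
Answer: $\frac{265781}{113840920} \approx 0.0023347$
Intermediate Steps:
$j{\left(P \right)} = - \frac{2}{5}$ ($j{\left(P \right)} = - \frac{3}{5} + \frac{P \frac{1}{P}}{5} = - \frac{3}{5} + \frac{1}{5} \cdot 1 = - \frac{3}{5} + \frac{1}{5} = - \frac{2}{5}$)
$E{\left(r,H \right)} = r + H r^{2}$ ($E{\left(r,H \right)} = r^{2} H + r = H r^{2} + r = r + H r^{2}$)
$\frac{-106312 + j{\left(413 \right)}}{101936 + E{\left(-573,-122 - 17 \right)}} = \frac{-106312 - \frac{2}{5}}{101936 - 573 \left(1 + \left(-122 - 17\right) \left(-573\right)\right)} = - \frac{531562}{5 \left(101936 - 573 \left(1 + \left(-122 - 17\right) \left(-573\right)\right)\right)} = - \frac{531562}{5 \left(101936 - 573 \left(1 - -79647\right)\right)} = - \frac{531562}{5 \left(101936 - 573 \left(1 + 79647\right)\right)} = - \frac{531562}{5 \left(101936 - 45638304\right)} = - \frac{531562}{5 \left(-45536368\right)} = \left(- \frac{531562}{5}\right) \left(- \frac{1}{45536368}\right) = \frac{265781}{113840920}$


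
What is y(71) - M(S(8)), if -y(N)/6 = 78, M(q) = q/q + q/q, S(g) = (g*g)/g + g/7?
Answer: -470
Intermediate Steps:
S(g) = 8*g/7 (S(g) = g²/g + g*(⅐) = g + g/7 = 8*g/7)
M(q) = 2 (M(q) = 1 + 1 = 2)
y(N) = -468 (y(N) = -6*78 = -468)
y(71) - M(S(8)) = -468 - 1*2 = -468 - 2 = -470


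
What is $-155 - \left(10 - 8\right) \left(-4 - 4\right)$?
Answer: $-139$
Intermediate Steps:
$-155 - \left(10 - 8\right) \left(-4 - 4\right) = -155 - 2 \left(-4 - 4\right) = -155 - 2 \left(-8\right) = -155 - -16 = -155 + 16 = -139$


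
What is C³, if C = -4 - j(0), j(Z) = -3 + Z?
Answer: -1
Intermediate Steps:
C = -1 (C = -4 - (-3 + 0) = -4 - 1*(-3) = -4 + 3 = -1)
C³ = (-1)³ = -1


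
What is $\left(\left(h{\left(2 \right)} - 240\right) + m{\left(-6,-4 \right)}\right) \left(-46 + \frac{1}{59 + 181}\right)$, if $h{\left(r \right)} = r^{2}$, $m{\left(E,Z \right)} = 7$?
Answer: $\frac{2527931}{240} \approx 10533.0$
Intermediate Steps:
$\left(\left(h{\left(2 \right)} - 240\right) + m{\left(-6,-4 \right)}\right) \left(-46 + \frac{1}{59 + 181}\right) = \left(\left(2^{2} - 240\right) + 7\right) \left(-46 + \frac{1}{59 + 181}\right) = \left(\left(4 - 240\right) + 7\right) \left(-46 + \frac{1}{240}\right) = \left(-236 + 7\right) \left(-46 + \frac{1}{240}\right) = \left(-229\right) \left(- \frac{11039}{240}\right) = \frac{2527931}{240}$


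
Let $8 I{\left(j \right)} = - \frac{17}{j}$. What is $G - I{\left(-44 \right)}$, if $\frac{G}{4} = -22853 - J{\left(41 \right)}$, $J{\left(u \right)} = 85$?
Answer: $- \frac{32296721}{352} \approx -91752.0$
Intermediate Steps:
$I{\left(j \right)} = - \frac{17}{8 j}$ ($I{\left(j \right)} = \frac{\left(-17\right) \frac{1}{j}}{8} = - \frac{17}{8 j}$)
$G = -91752$ ($G = 4 \left(-22853 - 85\right) = 4 \left(-22938\right) = -91752$)
$G - I{\left(-44 \right)} = -91752 - - \frac{17}{8 \left(-44\right)} = -91752 - \left(- \frac{17}{8}\right) \left(- \frac{1}{44}\right) = -91752 - \frac{17}{352} = - \frac{32296721}{352}$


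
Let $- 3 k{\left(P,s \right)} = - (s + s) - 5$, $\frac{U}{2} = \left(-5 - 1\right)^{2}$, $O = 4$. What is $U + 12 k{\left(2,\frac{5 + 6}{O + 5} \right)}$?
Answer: $\frac{916}{9} \approx 101.78$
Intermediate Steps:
$U = 72$ ($U = 2 \left(-5 - 1\right)^{2} = 2 \left(-6\right)^{2} = 2 \cdot 36 = 72$)
$k{\left(P,s \right)} = \frac{5}{3} + \frac{2 s}{3}$ ($k{\left(P,s \right)} = - \frac{- (s + s) - 5}{3} = - \frac{- 2 s - 5}{3} = - \frac{-5 - 2 s}{3} = \frac{5}{3} + \frac{2 s}{3}$)
$U + 12 k{\left(2,\frac{5 + 6}{O + 5} \right)} = 72 + 12 \left(\frac{5}{3} + \frac{2 \frac{5 + 6}{4 + 5}}{3}\right) = 72 + 12 \left(\frac{5}{3} + \frac{2 \cdot \frac{11}{9}}{3}\right) = 72 + 12 \left(\frac{5}{3} + \frac{2 \cdot 11 \cdot \frac{1}{9}}{3}\right) = 72 + 12 \left(\frac{5}{3} + \frac{2}{3} \cdot \frac{11}{9}\right) = 72 + 12 \left(\frac{5}{3} + \frac{22}{27}\right) = 72 + 12 \cdot \frac{67}{27} = 72 + \frac{268}{9} = \frac{916}{9}$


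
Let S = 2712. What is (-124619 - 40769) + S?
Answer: -162676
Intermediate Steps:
(-124619 - 40769) + S = (-124619 - 40769) + 2712 = -165388 + 2712 = -162676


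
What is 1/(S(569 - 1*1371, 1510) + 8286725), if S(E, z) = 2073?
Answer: 1/8288798 ≈ 1.2064e-7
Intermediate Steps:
1/(S(569 - 1*1371, 1510) + 8286725) = 1/(2073 + 8286725) = 1/8288798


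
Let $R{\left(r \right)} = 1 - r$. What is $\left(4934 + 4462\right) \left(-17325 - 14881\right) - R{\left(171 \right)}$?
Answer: $-302607406$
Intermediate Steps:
$\left(4934 + 4462\right) \left(-17325 - 14881\right) - R{\left(171 \right)} = \left(4934 + 4462\right) \left(-17325 - 14881\right) - \left(1 - 171\right) = 9396 \left(-32206\right) - \left(1 - 171\right) = -302607576 - -170 = -302607576 + 170 = -302607406$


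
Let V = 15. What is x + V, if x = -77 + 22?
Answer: -40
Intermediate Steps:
x = -55
x + V = -55 + 15 = -40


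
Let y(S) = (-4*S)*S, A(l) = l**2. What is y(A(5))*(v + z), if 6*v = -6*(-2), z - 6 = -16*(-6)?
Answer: -260000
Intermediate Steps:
z = 102 (z = 6 - 16*(-6) = 6 + 96 = 102)
y(S) = -4*S**2
v = 2 (v = (-6*(-2))/6 = (1/6)*12 = 2)
y(A(5))*(v + z) = (-4*(5**2)**2)*(2 + 102) = -4*25**2*104 = -4*625*104 = -2500*104 = -260000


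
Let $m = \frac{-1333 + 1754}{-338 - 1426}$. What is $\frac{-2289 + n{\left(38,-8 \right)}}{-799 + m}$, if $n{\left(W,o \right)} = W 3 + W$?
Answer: $\frac{3769668}{1409857} \approx 2.6738$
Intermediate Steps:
$n{\left(W,o \right)} = 4 W$ ($n{\left(W,o \right)} = 3 W + W = 4 W$)
$m = - \frac{421}{1764}$ ($m = \frac{421}{-1764} = 421 \left(- \frac{1}{1764}\right) = - \frac{421}{1764} \approx -0.23866$)
$\frac{-2289 + n{\left(38,-8 \right)}}{-799 + m} = \frac{-2289 + 4 \cdot 38}{-799 - \frac{421}{1764}} = \frac{-2289 + 152}{- \frac{1409857}{1764}} = \left(-2137\right) \left(- \frac{1764}{1409857}\right) = \frac{3769668}{1409857}$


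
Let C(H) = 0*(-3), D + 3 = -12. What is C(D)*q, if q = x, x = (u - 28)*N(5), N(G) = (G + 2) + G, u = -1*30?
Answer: 0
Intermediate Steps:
u = -30
D = -15 (D = -3 - 12 = -15)
C(H) = 0
N(G) = 2 + 2*G (N(G) = (2 + G) + G = 2 + 2*G)
x = -696 (x = (-30 - 28)*(2 + 2*5) = -58*(2 + 10) = -58*12 = -696)
q = -696
C(D)*q = 0*(-696) = 0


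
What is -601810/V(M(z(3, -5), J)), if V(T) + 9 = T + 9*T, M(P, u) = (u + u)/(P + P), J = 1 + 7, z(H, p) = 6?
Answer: -1805430/13 ≈ -1.3888e+5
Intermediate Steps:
J = 8
M(P, u) = u/P (M(P, u) = (2*u)/((2*P)) = (2*u)*(1/(2*P)) = u/P)
V(T) = -9 + 10*T (V(T) = -9 + (T + 9*T) = -9 + 10*T)
-601810/V(M(z(3, -5), J)) = -601810/(-9 + 10*(8/6)) = -601810/(-9 + 10*(8*(1/6))) = -601810/(-9 + 10*(4/3)) = -601810/(-9 + 40/3) = -601810/13/3 = -601810*3/13 = -1805430/13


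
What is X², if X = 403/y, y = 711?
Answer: 162409/505521 ≈ 0.32127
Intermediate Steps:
X = 403/711 ≈ 0.56681
X² = (403/711)² = 162409/505521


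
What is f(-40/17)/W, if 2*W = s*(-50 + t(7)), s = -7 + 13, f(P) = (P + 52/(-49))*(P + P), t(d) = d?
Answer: -75840/608923 ≈ -0.12455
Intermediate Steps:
f(P) = 2*P*(-52/49 + P) (f(P) = (P + 52*(-1/49))*(2*P) = (P - 52/49)*(2*P) = (-52/49 + P)*(2*P) = 2*P*(-52/49 + P))
s = 6
W = -129 (W = (6*(-50 + 7))/2 = (6*(-43))/2 = (½)*(-258) = -129)
f(-40/17)/W = (2*(-40/17)*(-52 + 49*(-40/17))/49)/(-129) = (2*(-40*1/17)*(-52 + 49*(-40*1/17))/49)*(-1/129) = ((2/49)*(-40/17)*(-52 + 49*(-40/17)))*(-1/129) = ((2/49)*(-40/17)*(-52 - 1960/17))*(-1/129) = ((2/49)*(-40/17)*(-2844/17))*(-1/129) = (227520/14161)*(-1/129) = -75840/608923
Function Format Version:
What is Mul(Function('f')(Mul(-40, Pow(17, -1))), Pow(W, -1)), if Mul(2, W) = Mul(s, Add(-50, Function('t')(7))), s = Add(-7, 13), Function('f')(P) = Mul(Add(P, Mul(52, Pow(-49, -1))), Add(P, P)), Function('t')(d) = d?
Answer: Rational(-75840, 608923) ≈ -0.12455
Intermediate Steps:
Function('f')(P) = Mul(2, P, Add(Rational(-52, 49), P)) (Function('f')(P) = Mul(Add(P, Mul(52, Rational(-1, 49))), Mul(2, P)) = Mul(Add(P, Rational(-52, 49)), Mul(2, P)) = Mul(Add(Rational(-52, 49), P), Mul(2, P)) = Mul(2, P, Add(Rational(-52, 49), P)))
s = 6
W = -129 (W = Mul(Rational(1, 2), Mul(6, Add(-50, 7))) = Mul(Rational(1, 2), Mul(6, -43)) = Mul(Rational(1, 2), -258) = -129)
Mul(Function('f')(Mul(-40, Pow(17, -1))), Pow(W, -1)) = Mul(Mul(Rational(2, 49), Mul(-40, Pow(17, -1)), Add(-52, Mul(49, Mul(-40, Pow(17, -1))))), Pow(-129, -1)) = Mul(Mul(Rational(2, 49), Mul(-40, Rational(1, 17)), Add(-52, Mul(49, Mul(-40, Rational(1, 17))))), Rational(-1, 129)) = Mul(Mul(Rational(2, 49), Rational(-40, 17), Add(-52, Mul(49, Rational(-40, 17)))), Rational(-1, 129)) = Mul(Mul(Rational(2, 49), Rational(-40, 17), Add(-52, Rational(-1960, 17))), Rational(-1, 129)) = Mul(Mul(Rational(2, 49), Rational(-40, 17), Rational(-2844, 17)), Rational(-1, 129)) = Mul(Rational(227520, 14161), Rational(-1, 129)) = Rational(-75840, 608923)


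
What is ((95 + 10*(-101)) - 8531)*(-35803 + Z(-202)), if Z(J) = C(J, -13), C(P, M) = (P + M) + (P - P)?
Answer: 340226028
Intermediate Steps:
C(P, M) = M + P (C(P, M) = (M + P) + 0 = M + P)
Z(J) = -13 + J
((95 + 10*(-101)) - 8531)*(-35803 + Z(-202)) = ((95 + 10*(-101)) - 8531)*(-35803 + (-13 - 202)) = ((95 - 1010) - 8531)*(-35803 - 215) = (-915 - 8531)*(-36018) = -9446*(-36018) = 340226028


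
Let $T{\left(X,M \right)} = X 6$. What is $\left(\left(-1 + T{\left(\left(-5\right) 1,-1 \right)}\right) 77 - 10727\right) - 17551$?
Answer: $-30665$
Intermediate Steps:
$T{\left(X,M \right)} = 6 X$
$\left(\left(-1 + T{\left(\left(-5\right) 1,-1 \right)}\right) 77 - 10727\right) - 17551 = \left(\left(-1 + 6 \left(\left(-5\right) 1\right)\right) 77 - 10727\right) - 17551 = \left(\left(-1 + 6 \left(-5\right)\right) 77 - 10727\right) - 17551 = \left(\left(-1 - 30\right) 77 - 10727\right) - 17551 = \left(\left(-31\right) 77 - 10727\right) - 17551 = \left(-2387 - 10727\right) - 17551 = -13114 - 17551 = -30665$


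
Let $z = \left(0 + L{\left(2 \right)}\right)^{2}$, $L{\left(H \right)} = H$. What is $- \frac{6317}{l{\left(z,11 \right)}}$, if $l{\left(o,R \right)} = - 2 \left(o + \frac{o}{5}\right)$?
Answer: $\frac{31585}{48} \approx 658.02$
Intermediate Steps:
$z = 4$ ($z = \left(0 + 2\right)^{2} = 2^{2} = 4$)
$l{\left(o,R \right)} = - \frac{12 o}{5}$ ($l{\left(o,R \right)} = - 2 \left(o + o \frac{1}{5}\right) = - 2 \left(o + \frac{o}{5}\right) = - 2 \frac{6 o}{5} = - \frac{12 o}{5}$)
$- \frac{6317}{l{\left(z,11 \right)}} = - \frac{6317}{\left(- \frac{12}{5}\right) 4} = - \frac{6317}{- \frac{48}{5}} = \left(-6317\right) \left(- \frac{5}{48}\right) = \frac{31585}{48}$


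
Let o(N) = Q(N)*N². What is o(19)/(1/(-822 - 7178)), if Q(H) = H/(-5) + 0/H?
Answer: 10974400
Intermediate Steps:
Q(H) = -H/5 (Q(H) = H*(-⅕) + 0 = -H/5 + 0 = -H/5)
o(N) = -N³/5 (o(N) = (-N/5)*N² = -N³/5)
o(19)/(1/(-822 - 7178)) = (-⅕*19³)/(1/(-822 - 7178)) = (-⅕*6859)/(1/(-8000)) = -6859/(5*(-1/8000)) = -6859/5*(-8000) = 10974400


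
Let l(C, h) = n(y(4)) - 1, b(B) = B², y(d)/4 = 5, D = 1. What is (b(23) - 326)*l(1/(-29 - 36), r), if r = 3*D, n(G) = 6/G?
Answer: -1421/10 ≈ -142.10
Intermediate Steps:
y(d) = 20 (y(d) = 4*5 = 20)
r = 3 (r = 3*1 = 3)
l(C, h) = -7/10 (l(C, h) = 6/20 - 1 = 6*(1/20) - 1 = 3/10 - 1 = -7/10)
(b(23) - 326)*l(1/(-29 - 36), r) = (23² - 326)*(-7/10) = (529 - 326)*(-7/10) = 203*(-7/10) = -1421/10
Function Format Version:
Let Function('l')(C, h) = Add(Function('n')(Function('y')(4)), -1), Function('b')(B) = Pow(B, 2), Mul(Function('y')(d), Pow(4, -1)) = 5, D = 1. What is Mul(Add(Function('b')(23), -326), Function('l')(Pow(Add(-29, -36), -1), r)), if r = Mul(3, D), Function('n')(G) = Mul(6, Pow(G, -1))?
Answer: Rational(-1421, 10) ≈ -142.10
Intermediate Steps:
Function('y')(d) = 20 (Function('y')(d) = Mul(4, 5) = 20)
r = 3 (r = Mul(3, 1) = 3)
Function('l')(C, h) = Rational(-7, 10) (Function('l')(C, h) = Add(Mul(6, Pow(20, -1)), -1) = Add(Mul(6, Rational(1, 20)), -1) = Add(Rational(3, 10), -1) = Rational(-7, 10))
Mul(Add(Function('b')(23), -326), Function('l')(Pow(Add(-29, -36), -1), r)) = Mul(Add(Pow(23, 2), -326), Rational(-7, 10)) = Mul(Add(529, -326), Rational(-7, 10)) = Mul(203, Rational(-7, 10)) = Rational(-1421, 10)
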